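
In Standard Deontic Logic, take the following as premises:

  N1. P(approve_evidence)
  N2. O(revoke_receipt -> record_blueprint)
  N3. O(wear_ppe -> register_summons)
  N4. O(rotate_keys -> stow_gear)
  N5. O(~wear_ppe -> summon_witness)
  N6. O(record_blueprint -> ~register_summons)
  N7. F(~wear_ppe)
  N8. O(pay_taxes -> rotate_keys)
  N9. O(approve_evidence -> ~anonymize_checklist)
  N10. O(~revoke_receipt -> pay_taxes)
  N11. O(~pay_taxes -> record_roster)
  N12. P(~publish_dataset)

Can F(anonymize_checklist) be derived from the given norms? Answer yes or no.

No

Premise 9 is O(approve_evidence -> ~anonymize_checklist), but O(approve_evidence) is not derivable from the premises (the permission P(approve_evidence) asserts only ~O(~approve_evidence), not O(approve_evidence)), so it does not yield O(~anonymize_checklist).
No other premise forces O(~anonymize_checklist). An ideal world satisfying every premise can still have anonymize_checklist true, so F(anonymize_checklist) is not derivable.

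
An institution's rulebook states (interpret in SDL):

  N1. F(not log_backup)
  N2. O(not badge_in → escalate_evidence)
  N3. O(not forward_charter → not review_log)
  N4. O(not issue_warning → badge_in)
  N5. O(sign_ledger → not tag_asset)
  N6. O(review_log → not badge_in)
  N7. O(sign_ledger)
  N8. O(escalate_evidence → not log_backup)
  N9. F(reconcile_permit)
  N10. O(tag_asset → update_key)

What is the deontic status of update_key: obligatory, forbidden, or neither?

Neither

Premise 10 is O(tag_asset → update_key), but O(tag_asset) is not derivable from the premises, so it does not yield O(update_key).
No premise or chain of K-axiom applications forces O(update_key), and none forces O(not update_key). So update_key is neither obligatory nor forbidden under these norms.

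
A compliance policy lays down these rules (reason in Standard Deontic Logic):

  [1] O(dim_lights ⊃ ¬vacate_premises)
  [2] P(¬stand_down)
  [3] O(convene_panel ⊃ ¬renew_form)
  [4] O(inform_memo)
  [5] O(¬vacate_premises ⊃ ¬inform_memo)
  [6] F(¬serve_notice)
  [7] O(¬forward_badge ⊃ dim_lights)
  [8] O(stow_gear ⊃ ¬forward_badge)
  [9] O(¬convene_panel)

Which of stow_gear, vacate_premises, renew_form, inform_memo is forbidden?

stow_gear

Premise 4 gives O(inform_memo).
The contrapositive of premise 5 (O(¬vacate_premises ⊃ ¬inform_memo)) is O(inform_memo ⊃ vacate_premises), and O(inform_memo) is already established, so O(vacate_premises).
The contrapositive of premise 1 (O(dim_lights ⊃ ¬vacate_premises)) is O(vacate_premises ⊃ ¬dim_lights), and O(vacate_premises) is already established, so O(¬dim_lights).
Premise 7, O(¬forward_badge ⊃ dim_lights), contraposes to O(¬dim_lights ⊃ forward_badge); with O(¬dim_lights) we get O(forward_badge).
Premise 8, O(stow_gear ⊃ ¬forward_badge), contraposes to O(forward_badge ⊃ ¬stow_gear); with O(forward_badge) we get O(¬stow_gear).
So O(¬stow_gear) holds, i.e. stow_gear is forbidden. None of the other listed options is forbidden under the premises.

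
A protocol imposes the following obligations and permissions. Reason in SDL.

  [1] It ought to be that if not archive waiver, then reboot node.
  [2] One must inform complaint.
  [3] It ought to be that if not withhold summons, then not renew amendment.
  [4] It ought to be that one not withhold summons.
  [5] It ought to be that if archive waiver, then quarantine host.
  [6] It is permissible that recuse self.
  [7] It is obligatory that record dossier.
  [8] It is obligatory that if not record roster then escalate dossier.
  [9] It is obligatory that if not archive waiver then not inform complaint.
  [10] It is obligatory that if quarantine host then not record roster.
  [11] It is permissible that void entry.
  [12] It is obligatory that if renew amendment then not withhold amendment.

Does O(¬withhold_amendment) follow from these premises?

No

Premise 12 is O(renew_amendment → ¬withhold_amendment), but O(renew_amendment) is not derivable from the premises, so it does not yield O(¬withhold_amendment).
No other premise forces O(¬withhold_amendment). An ideal world satisfying every premise can still have ¬withhold_amendment false, so O(¬withhold_amendment) is not derivable.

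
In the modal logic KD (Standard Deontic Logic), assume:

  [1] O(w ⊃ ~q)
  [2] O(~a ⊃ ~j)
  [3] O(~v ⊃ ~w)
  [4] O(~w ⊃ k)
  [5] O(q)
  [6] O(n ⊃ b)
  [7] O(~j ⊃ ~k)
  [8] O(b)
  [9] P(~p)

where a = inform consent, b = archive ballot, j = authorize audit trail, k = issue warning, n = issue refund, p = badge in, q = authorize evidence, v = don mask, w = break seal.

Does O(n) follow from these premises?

Premise 6 is O(n ⊃ b); even if O(b) held, inferring O(n) would be affirming the consequent — invalid.
No other premise forces O(n). An ideal world satisfying every premise can still have n false, so O(n) is not derivable.

No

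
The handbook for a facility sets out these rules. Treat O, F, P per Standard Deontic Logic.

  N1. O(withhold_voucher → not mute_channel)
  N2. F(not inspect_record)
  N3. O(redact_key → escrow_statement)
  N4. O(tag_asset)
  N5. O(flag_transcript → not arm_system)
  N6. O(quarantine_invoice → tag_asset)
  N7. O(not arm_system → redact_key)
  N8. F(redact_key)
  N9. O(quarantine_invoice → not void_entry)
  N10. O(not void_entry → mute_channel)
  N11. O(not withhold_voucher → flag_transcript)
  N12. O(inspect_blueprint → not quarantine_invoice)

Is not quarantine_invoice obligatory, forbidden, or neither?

F(redact_key) at premise 8 means O(not redact_key).
The contrapositive of premise 7 (O(not arm_system → redact_key)) is O(not redact_key → arm_system), and O(not redact_key) is already established, so O(arm_system).
Premise 5, O(flag_transcript → not arm_system), contraposes to O(arm_system → not flag_transcript); with O(arm_system) we get O(not flag_transcript).
Premise 11 is O(not withhold_voucher → flag_transcript); contrapositively O(not flag_transcript → withhold_voucher). Since O(not flag_transcript) holds, K gives O(withhold_voucher).
With premise 1, O(withhold_voucher → not mute_channel), the K-axiom yields O(not mute_channel).
The contrapositive of premise 10 (O(not void_entry → mute_channel)) is O(not mute_channel → void_entry), and O(not mute_channel) is already established, so O(void_entry).
The contrapositive of premise 9 (O(quarantine_invoice → not void_entry)) is O(void_entry → not quarantine_invoice), and O(void_entry) is already established, so O(not quarantine_invoice).
Premises 2, 3, 4, 6, 12 do not contribute to this derivation.
Hence not quarantine_invoice is obligatory.

Obligatory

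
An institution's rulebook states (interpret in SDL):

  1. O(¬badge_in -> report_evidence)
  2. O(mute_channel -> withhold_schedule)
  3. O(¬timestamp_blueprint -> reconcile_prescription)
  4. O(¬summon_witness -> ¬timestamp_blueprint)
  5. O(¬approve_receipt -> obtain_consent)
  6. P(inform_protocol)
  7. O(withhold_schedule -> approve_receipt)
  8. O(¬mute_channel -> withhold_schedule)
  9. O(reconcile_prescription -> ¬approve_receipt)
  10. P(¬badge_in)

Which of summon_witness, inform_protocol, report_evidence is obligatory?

Premises 2 and 8 cover both cases: O(mute_channel -> withhold_schedule) and O(¬mute_channel -> withhold_schedule). Since mute_channel ∨ ¬mute_channel is a tautology, O(withhold_schedule) follows.
From O(withhold_schedule) and premise 7, O(withhold_schedule -> approve_receipt), we obtain O(approve_receipt).
Premise 9, O(reconcile_prescription -> ¬approve_receipt), contraposes to O(approve_receipt -> ¬reconcile_prescription); with O(approve_receipt) we get O(¬reconcile_prescription).
The contrapositive of premise 3 (O(¬timestamp_blueprint -> reconcile_prescription)) is O(¬reconcile_prescription -> timestamp_blueprint), and O(¬reconcile_prescription) is already established, so O(timestamp_blueprint).
The contrapositive of premise 4 (O(¬summon_witness -> ¬timestamp_blueprint)) is O(timestamp_blueprint -> summon_witness), and O(timestamp_blueprint) is already established, so O(summon_witness).
So O(summon_witness) holds — summon_witness is obligatory. None of the other listed options is made obligatory by any chain of premises.

summon_witness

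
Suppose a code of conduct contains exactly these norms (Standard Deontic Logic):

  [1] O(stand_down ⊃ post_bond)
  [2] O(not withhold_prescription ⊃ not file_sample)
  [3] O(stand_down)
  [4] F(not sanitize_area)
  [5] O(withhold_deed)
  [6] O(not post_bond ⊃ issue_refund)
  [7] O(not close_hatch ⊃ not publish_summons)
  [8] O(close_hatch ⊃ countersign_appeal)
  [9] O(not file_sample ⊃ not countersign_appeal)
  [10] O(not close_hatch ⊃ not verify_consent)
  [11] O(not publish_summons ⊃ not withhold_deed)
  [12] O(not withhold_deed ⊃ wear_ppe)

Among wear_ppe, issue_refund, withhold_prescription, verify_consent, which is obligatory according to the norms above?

withhold_prescription

From premise 5 we have O(withhold_deed).
Premise 11 is O(not publish_summons ⊃ not withhold_deed); contrapositively O(withhold_deed ⊃ publish_summons). Since O(withhold_deed) holds, K gives O(publish_summons).
The contrapositive of premise 7 (O(not close_hatch ⊃ not publish_summons)) is O(publish_summons ⊃ close_hatch), and O(publish_summons) is already established, so O(close_hatch).
From O(close_hatch) and premise 8, O(close_hatch ⊃ countersign_appeal), we obtain O(countersign_appeal).
The contrapositive of premise 9 (O(not file_sample ⊃ not countersign_appeal)) is O(countersign_appeal ⊃ file_sample), and O(countersign_appeal) is already established, so O(file_sample).
Premise 2 is O(not withhold_prescription ⊃ not file_sample); contrapositively O(file_sample ⊃ withhold_prescription). Since O(file_sample) holds, K gives O(withhold_prescription).
So O(withhold_prescription) holds — withhold_prescription is obligatory. None of the other listed options is made obligatory by any chain of premises.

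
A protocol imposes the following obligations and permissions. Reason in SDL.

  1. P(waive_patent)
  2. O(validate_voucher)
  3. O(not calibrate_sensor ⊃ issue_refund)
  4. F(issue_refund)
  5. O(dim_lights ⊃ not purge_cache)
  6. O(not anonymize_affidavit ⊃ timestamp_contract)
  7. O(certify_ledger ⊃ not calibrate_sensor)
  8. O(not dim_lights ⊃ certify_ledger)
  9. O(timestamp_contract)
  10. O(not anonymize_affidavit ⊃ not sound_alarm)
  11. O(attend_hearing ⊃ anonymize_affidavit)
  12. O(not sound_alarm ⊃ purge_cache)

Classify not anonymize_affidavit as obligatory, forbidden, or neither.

Forbidden

Premise 4, F(issue_refund), is equivalent to O(not issue_refund).
Premise 3 is O(not calibrate_sensor ⊃ issue_refund); contrapositively O(not issue_refund ⊃ calibrate_sensor). Since O(not issue_refund) holds, K gives O(calibrate_sensor).
Premise 7 is O(certify_ledger ⊃ not calibrate_sensor); contrapositively O(calibrate_sensor ⊃ not certify_ledger). Since O(calibrate_sensor) holds, K gives O(not certify_ledger).
Premise 8 is O(not dim_lights ⊃ certify_ledger); contrapositively O(not certify_ledger ⊃ dim_lights). Since O(not certify_ledger) holds, K gives O(dim_lights).
Applying K to premise 5 (O(dim_lights ⊃ not purge_cache)) and O(dim_lights) yields O(not purge_cache).
Premise 12 is O(not sound_alarm ⊃ purge_cache); contrapositively O(not purge_cache ⊃ sound_alarm). Since O(not purge_cache) holds, K gives O(sound_alarm).
Premise 10, O(not anonymize_affidavit ⊃ not sound_alarm), contraposes to O(sound_alarm ⊃ anonymize_affidavit); with O(sound_alarm) we get O(anonymize_affidavit).
Premises 1, 2, 6, 9, 11 do not contribute to this derivation.
Thus O(anonymize_affidavit), which is F(not anonymize_affidavit): not anonymize_affidavit is forbidden.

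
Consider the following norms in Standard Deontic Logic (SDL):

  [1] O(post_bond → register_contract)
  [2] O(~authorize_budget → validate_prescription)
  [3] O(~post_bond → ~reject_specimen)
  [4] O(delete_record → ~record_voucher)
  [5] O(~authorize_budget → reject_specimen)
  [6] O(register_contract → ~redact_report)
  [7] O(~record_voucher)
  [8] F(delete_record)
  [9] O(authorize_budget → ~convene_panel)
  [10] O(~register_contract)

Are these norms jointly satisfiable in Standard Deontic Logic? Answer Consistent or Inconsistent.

Consistent

Premise 4 is O(delete_record → ~record_voucher); even if O(~record_voucher) held, inferring O(delete_record) would be affirming the consequent — invalid.
So O(delete_record) is not derivable, and the apparent clash with O(~delete_record) does not arise.
A world satisfying every obligation exists (e.g. authorize_budget=true, convene_panel=false, delete_record=false, post_bond=false, record_voucher=false, redact_report=false, register_contract=false, reject_specimen=false, validate_prescription=false); no atom is both obligatory and forbidden, so the set is consistent.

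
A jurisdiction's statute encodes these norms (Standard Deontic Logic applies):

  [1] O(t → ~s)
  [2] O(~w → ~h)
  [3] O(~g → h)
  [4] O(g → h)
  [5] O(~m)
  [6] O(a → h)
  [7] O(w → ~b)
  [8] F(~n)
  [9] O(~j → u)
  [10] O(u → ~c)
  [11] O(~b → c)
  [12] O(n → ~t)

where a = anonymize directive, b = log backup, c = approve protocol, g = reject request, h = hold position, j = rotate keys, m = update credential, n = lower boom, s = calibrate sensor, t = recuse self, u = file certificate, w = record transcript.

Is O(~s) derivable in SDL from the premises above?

Premise 1 is O(t → ~s), but O(t) is not derivable from the premises, so it does not yield O(~s).
No other premise forces O(~s). An ideal world satisfying every premise can still have ~s false, so O(~s) is not derivable.

No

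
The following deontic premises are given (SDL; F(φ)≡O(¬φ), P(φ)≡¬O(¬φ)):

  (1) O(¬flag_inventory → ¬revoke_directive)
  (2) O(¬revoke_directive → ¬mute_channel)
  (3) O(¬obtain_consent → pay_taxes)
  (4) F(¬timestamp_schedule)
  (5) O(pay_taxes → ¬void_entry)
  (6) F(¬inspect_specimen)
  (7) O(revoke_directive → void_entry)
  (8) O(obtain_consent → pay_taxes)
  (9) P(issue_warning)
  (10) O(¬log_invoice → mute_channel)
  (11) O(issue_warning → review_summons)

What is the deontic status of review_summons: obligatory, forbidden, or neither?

Premise 11 is O(issue_warning → review_summons), but O(issue_warning) is not derivable from the premises (the permission P(issue_warning) asserts only ¬O(¬issue_warning), not O(issue_warning)), so it does not yield O(review_summons).
No premise or chain of K-axiom applications forces O(review_summons), and none forces O(¬review_summons). So review_summons is neither obligatory nor forbidden under these norms.

Neither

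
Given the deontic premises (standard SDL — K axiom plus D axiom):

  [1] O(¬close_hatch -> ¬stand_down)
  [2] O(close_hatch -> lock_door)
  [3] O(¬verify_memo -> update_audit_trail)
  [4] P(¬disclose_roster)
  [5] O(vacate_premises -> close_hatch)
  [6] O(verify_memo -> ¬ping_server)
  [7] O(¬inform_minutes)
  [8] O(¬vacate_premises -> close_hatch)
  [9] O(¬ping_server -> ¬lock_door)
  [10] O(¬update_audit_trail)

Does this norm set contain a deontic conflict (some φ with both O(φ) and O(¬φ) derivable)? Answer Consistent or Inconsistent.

Inconsistent

By case analysis on ¬vacate_premises: premise 8 gives O(¬vacate_premises -> close_hatch) and premise 5 gives O(vacate_premises -> close_hatch), so O(close_hatch) either way.
With premise 2, O(close_hatch -> lock_door), the K-axiom yields O(lock_door).
The contrapositive of premise 9 (O(¬ping_server -> ¬lock_door)) is O(lock_door -> ping_server), and O(lock_door) is already established, so O(ping_server).
The contrapositive of premise 6 (O(verify_memo -> ¬ping_server)) is O(ping_server -> ¬verify_memo), and O(ping_server) is already established, so O(¬verify_memo).
From O(¬verify_memo) and premise 3, O(¬verify_memo -> update_audit_trail), we obtain O(update_audit_trail).
But premise 10 directly asserts O(¬update_audit_trail).
We now have both O(update_audit_trail) and O(¬update_audit_trail) — update_audit_trail is simultaneously obligatory and forbidden, violating the D-axiom.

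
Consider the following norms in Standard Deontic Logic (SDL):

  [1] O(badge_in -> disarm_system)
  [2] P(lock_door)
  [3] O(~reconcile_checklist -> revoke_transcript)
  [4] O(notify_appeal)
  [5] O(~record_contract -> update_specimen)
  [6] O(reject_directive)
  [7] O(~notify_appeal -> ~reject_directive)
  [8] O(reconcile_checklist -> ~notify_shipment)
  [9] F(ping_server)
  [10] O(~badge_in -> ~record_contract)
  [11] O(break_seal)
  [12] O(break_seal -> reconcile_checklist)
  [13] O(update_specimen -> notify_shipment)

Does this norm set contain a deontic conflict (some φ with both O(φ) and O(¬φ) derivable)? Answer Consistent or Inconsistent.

Consistent

Premise 7 is O(~notify_appeal -> ~reject_directive), but O(~notify_appeal) is not derivable from the premises, so it does not yield O(~reject_directive).
So O(~reject_directive) is not derivable, and the apparent clash with O(reject_directive) does not arise.
A world satisfying every obligation exists (e.g. badge_in=true, break_seal=true, disarm_system=true, lock_door=false, notify_appeal=true, notify_shipment=false, ping_server=false, reconcile_checklist=true, record_contract=true, reject_directive=true, revoke_transcript=false, update_specimen=false); no atom is both obligatory and forbidden, so the set is consistent.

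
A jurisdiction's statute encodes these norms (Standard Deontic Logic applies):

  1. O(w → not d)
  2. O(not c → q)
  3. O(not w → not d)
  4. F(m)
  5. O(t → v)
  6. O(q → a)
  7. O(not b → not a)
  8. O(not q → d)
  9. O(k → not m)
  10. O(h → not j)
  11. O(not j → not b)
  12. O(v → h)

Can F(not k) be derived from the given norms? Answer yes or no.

No

Premise 9 is O(k → not m); even if O(not m) held, inferring O(k) would be affirming the consequent — invalid.
No other premise forces O(k). An ideal world satisfying every premise can still have not k true, so F(not k) is not derivable.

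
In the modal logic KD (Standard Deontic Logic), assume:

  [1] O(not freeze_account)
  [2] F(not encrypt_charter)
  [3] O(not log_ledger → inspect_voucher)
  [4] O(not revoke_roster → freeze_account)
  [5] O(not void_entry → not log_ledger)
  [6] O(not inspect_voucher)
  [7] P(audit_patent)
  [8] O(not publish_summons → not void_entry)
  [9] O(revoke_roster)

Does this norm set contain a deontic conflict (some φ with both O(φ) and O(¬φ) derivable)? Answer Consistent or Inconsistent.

Premise 4 is O(not revoke_roster → freeze_account), but O(not revoke_roster) is not derivable from the premises, so it does not yield O(freeze_account).
So O(freeze_account) is not derivable, and the apparent clash with O(not freeze_account) does not arise.
A world satisfying every obligation exists (e.g. audit_patent=false, encrypt_charter=true, freeze_account=false, inspect_voucher=false, log_ledger=true, publish_summons=true, revoke_roster=true, void_entry=true); no atom is both obligatory and forbidden, so the set is consistent.

Consistent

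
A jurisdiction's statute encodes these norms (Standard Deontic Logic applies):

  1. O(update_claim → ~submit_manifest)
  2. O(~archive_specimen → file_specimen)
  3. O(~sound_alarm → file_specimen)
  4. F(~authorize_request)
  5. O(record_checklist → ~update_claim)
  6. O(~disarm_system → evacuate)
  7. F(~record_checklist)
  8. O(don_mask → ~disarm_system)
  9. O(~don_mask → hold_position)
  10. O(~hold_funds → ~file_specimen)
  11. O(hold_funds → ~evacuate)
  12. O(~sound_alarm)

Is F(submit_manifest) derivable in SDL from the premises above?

Premise 1 is O(update_claim → ~submit_manifest), but O(update_claim) is not derivable from the premises, so it does not yield O(~submit_manifest).
No other premise forces O(~submit_manifest). An ideal world satisfying every premise can still have submit_manifest true, so F(submit_manifest) is not derivable.

No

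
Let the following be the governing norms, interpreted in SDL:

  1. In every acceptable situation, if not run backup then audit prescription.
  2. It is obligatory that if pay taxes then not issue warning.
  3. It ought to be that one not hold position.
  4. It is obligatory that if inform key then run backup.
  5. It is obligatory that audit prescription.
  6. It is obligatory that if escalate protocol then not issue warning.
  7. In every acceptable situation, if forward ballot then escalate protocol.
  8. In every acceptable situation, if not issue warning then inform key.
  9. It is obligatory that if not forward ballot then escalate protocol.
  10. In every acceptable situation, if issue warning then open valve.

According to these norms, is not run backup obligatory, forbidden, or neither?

Premises 9 and 7 are O(¬forward_ballot → escalate_protocol) and O(forward_ballot → escalate_protocol); every ideal world satisfies ¬forward_ballot or forward_ballot, so in either case escalate_protocol holds — hence O(escalate_protocol).
With premise 6, O(escalate_protocol → ¬issue_warning), the K-axiom yields O(¬issue_warning).
With premise 8, O(¬issue_warning → inform_key), the K-axiom yields O(inform_key).
Applying K to premise 4 (O(inform_key → run_backup)) and O(inform_key) yields O(run_backup).
Premises 1, 2, 3, 5, 10 do not contribute to this derivation.
Thus O(run_backup), which is F(¬run_backup): ¬run_backup is forbidden.

Forbidden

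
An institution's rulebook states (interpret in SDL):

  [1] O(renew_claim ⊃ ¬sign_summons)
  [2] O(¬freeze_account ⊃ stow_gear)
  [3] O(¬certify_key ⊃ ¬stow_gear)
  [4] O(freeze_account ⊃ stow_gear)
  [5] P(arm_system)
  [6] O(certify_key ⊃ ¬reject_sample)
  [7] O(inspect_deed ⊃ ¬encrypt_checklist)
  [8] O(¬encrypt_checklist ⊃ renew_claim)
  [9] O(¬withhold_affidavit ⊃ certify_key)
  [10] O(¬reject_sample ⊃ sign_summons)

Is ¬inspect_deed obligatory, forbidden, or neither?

Premises 4 and 2 cover both cases: O(freeze_account ⊃ stow_gear) and O(¬freeze_account ⊃ stow_gear). Since freeze_account ∨ ¬freeze_account is a tautology, O(stow_gear) follows.
Premise 3 is O(¬certify_key ⊃ ¬stow_gear); contrapositively O(stow_gear ⊃ certify_key). Since O(stow_gear) holds, K gives O(certify_key).
Premise 6 is O(certify_key ⊃ ¬reject_sample); since O(certify_key), deontic closure gives O(¬reject_sample).
From O(¬reject_sample) and premise 10, O(¬reject_sample ⊃ sign_summons), we obtain O(sign_summons).
The contrapositive of premise 1 (O(renew_claim ⊃ ¬sign_summons)) is O(sign_summons ⊃ ¬renew_claim), and O(sign_summons) is already established, so O(¬renew_claim).
Premise 8, O(¬encrypt_checklist ⊃ renew_claim), contraposes to O(¬renew_claim ⊃ encrypt_checklist); with O(¬renew_claim) we get O(encrypt_checklist).
The contrapositive of premise 7 (O(inspect_deed ⊃ ¬encrypt_checklist)) is O(encrypt_checklist ⊃ ¬inspect_deed), and O(encrypt_checklist) is already established, so O(¬inspect_deed).
Premises 5, 9 do not contribute to this derivation.
Hence ¬inspect_deed is obligatory.

Obligatory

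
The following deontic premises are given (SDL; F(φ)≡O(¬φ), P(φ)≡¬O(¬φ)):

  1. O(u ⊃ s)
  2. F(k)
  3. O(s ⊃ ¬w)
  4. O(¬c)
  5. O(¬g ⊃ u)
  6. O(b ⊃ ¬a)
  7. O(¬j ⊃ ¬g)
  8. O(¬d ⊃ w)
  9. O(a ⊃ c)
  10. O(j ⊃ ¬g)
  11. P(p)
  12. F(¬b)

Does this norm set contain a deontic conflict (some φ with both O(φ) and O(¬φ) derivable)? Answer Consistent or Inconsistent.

Premise 9 is O(a ⊃ c), but O(a) is not derivable from the premises, so it does not yield O(c).
So O(c) is not derivable, and the apparent clash with O(¬c) does not arise.
A world satisfying every obligation exists (e.g. a=false, b=true, c=false, d=true, g=false, j=false, k=false, p=false, s=true, u=true, w=false); no atom is both obligatory and forbidden, so the set is consistent.

Consistent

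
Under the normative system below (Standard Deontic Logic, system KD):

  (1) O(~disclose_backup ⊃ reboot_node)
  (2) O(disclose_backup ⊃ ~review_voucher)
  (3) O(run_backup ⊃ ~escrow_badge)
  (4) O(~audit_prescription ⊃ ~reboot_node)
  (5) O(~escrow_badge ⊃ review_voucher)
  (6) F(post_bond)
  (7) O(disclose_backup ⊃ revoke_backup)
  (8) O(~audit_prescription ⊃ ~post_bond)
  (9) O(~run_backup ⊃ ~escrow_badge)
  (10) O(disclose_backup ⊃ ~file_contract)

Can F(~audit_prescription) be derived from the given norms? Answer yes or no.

Premises 3 and 9 cover both cases: O(run_backup ⊃ ~escrow_badge) and O(~run_backup ⊃ ~escrow_badge). Since run_backup ∨ ~run_backup is a tautology, O(~escrow_badge) follows.
With premise 5, O(~escrow_badge ⊃ review_voucher), the K-axiom yields O(review_voucher).
Premise 2, O(disclose_backup ⊃ ~review_voucher), contraposes to O(review_voucher ⊃ ~disclose_backup); with O(review_voucher) we get O(~disclose_backup).
With premise 1, O(~disclose_backup ⊃ reboot_node), the K-axiom yields O(reboot_node).
The contrapositive of premise 4 (O(~audit_prescription ⊃ ~reboot_node)) is O(reboot_node ⊃ audit_prescription), and O(reboot_node) is already established, so O(audit_prescription).
Premises 6, 7, 8, 10 do not contribute to this derivation.
So O(audit_prescription) holds, i.e. F(~audit_prescription). The claim follows.

Yes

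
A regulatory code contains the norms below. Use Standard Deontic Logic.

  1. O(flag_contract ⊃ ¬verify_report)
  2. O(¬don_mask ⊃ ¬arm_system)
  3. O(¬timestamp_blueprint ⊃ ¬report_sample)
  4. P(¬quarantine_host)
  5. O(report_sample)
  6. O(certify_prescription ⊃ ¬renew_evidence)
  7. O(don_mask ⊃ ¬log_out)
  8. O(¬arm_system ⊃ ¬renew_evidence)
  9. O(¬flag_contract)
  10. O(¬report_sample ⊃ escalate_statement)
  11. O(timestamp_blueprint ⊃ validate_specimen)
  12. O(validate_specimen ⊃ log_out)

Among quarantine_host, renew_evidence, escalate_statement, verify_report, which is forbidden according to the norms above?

renew_evidence

Premise 5 gives O(report_sample).
Premise 3 is O(¬timestamp_blueprint ⊃ ¬report_sample); contrapositively O(report_sample ⊃ timestamp_blueprint). Since O(report_sample) holds, K gives O(timestamp_blueprint).
From O(timestamp_blueprint) and premise 11, O(timestamp_blueprint ⊃ validate_specimen), we obtain O(validate_specimen).
From O(validate_specimen) and premise 12, O(validate_specimen ⊃ log_out), we obtain O(log_out).
The contrapositive of premise 7 (O(don_mask ⊃ ¬log_out)) is O(log_out ⊃ ¬don_mask), and O(log_out) is already established, so O(¬don_mask).
Premise 2 is O(¬don_mask ⊃ ¬arm_system); since O(¬don_mask), deontic closure gives O(¬arm_system).
From O(¬arm_system) and premise 8, O(¬arm_system ⊃ ¬renew_evidence), we obtain O(¬renew_evidence).
So O(¬renew_evidence) holds, i.e. renew_evidence is forbidden. None of the other listed options is forbidden under the premises.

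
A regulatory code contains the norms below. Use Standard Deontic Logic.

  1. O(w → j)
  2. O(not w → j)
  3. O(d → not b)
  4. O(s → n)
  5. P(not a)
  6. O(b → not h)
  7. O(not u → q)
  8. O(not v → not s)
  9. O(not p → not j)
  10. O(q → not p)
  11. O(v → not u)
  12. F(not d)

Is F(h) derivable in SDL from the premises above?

Premise 6 is O(b → not h), but O(b) is not derivable from the premises, so it does not yield O(not h).
No other premise forces O(not h). An ideal world satisfying every premise can still have h true, so F(h) is not derivable.

No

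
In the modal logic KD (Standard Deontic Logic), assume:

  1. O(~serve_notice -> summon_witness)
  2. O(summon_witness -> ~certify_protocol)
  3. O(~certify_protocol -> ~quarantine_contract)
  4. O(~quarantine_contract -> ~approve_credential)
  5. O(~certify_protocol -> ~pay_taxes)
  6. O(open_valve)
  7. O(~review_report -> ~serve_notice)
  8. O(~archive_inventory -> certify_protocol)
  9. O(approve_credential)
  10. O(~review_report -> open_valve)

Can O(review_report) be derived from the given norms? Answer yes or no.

Premise 9 states O(approve_credential) outright.
The contrapositive of premise 4 (O(~quarantine_contract -> ~approve_credential)) is O(approve_credential -> quarantine_contract), and O(approve_credential) is already established, so O(quarantine_contract).
Premise 3 is O(~certify_protocol -> ~quarantine_contract); contrapositively O(quarantine_contract -> certify_protocol). Since O(quarantine_contract) holds, K gives O(certify_protocol).
The contrapositive of premise 2 (O(summon_witness -> ~certify_protocol)) is O(certify_protocol -> ~summon_witness), and O(certify_protocol) is already established, so O(~summon_witness).
Premise 1 is O(~serve_notice -> summon_witness); contrapositively O(~summon_witness -> serve_notice). Since O(~summon_witness) holds, K gives O(serve_notice).
Premise 7, O(~review_report -> ~serve_notice), contraposes to O(serve_notice -> review_report); with O(serve_notice) we get O(review_report).
Premises 5, 6, 8, 10 do not contribute to this derivation.
So O(review_report) follows.

Yes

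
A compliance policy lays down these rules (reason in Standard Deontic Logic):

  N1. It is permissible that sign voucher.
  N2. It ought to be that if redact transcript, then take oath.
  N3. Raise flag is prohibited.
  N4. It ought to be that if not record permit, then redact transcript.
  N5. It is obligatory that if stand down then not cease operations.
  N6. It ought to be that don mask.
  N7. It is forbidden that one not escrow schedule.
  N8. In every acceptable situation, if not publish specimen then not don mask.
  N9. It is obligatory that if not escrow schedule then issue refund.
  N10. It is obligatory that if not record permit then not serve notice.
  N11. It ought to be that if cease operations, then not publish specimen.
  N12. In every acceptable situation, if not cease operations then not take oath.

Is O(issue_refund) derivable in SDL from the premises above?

Premise 9 is O(¬escrow_schedule → issue_refund), but O(¬escrow_schedule) is not derivable from the premises, so it does not yield O(issue_refund).
No other premise forces O(issue_refund). An ideal world satisfying every premise can still have issue_refund false, so O(issue_refund) is not derivable.

No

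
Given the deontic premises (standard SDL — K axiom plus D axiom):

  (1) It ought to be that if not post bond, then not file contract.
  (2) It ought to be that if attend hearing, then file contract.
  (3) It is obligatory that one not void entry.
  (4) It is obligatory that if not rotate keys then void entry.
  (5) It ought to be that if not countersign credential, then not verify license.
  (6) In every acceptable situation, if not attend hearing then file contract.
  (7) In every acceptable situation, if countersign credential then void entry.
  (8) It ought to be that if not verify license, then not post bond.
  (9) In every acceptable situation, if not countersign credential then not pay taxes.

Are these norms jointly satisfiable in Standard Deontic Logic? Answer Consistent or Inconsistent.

Premises 2 and 6 are O(attend_hearing → file_contract) and O(¬attend_hearing → file_contract); every ideal world satisfies attend_hearing or ¬attend_hearing, so in either case file_contract holds — hence O(file_contract).
Premise 1 is O(¬post_bond → ¬file_contract); contrapositively O(file_contract → post_bond). Since O(file_contract) holds, K gives O(post_bond).
Premise 8 is O(¬verify_license → ¬post_bond); contrapositively O(post_bond → verify_license). Since O(post_bond) holds, K gives O(verify_license).
The contrapositive of premise 5 (O(¬countersign_credential → ¬verify_license)) is O(verify_license → countersign_credential), and O(verify_license) is already established, so O(countersign_credential).
Applying K to premise 7 (O(countersign_credential → void_entry)) and O(countersign_credential) yields O(void_entry).
However, premise 3 gives O(¬void_entry).
We now have both O(void_entry) and O(¬void_entry) — void_entry is simultaneously obligatory and forbidden, violating the D-axiom.

Inconsistent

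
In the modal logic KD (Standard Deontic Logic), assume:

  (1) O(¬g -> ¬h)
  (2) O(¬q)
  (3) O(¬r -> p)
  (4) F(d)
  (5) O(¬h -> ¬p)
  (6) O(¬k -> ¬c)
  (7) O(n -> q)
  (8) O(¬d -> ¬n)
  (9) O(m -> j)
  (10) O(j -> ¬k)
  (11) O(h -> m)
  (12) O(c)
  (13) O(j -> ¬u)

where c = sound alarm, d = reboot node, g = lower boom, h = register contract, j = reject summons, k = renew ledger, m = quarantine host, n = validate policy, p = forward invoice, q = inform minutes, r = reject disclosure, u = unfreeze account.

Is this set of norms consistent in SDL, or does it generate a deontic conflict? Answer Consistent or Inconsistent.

Consistent

Premise 7 is O(n -> q), but O(n) is not derivable from the premises, so it does not yield O(q).
So O(q) is not derivable, and the apparent clash with O(¬q) does not arise.
A world satisfying every obligation exists (e.g. c=true, d=false, g=false, h=false, j=false, k=true, m=false, n=false, p=false, q=false, r=true, u=false); no atom is both obligatory and forbidden, so the set is consistent.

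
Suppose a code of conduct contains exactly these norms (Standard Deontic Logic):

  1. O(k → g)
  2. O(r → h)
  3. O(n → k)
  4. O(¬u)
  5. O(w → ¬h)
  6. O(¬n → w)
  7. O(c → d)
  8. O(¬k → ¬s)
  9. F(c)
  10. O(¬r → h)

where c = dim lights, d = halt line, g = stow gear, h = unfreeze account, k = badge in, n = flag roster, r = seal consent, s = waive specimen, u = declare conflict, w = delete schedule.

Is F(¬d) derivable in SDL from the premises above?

No

Premise 7 is O(c → d), but O(c) is not derivable from the premises, so it does not yield O(d).
No other premise forces O(d). An ideal world satisfying every premise can still have ¬d true, so F(¬d) is not derivable.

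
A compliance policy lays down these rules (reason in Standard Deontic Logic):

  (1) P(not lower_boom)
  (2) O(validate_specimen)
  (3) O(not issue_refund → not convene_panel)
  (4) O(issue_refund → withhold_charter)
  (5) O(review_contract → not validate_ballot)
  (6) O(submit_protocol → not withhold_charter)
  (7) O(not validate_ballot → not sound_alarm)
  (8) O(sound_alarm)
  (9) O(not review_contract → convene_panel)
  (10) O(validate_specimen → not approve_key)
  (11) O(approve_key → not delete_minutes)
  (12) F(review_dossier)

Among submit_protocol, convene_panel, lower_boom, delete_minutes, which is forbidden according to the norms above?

submit_protocol

Premise 8 states O(sound_alarm) outright.
Premise 7 is O(not validate_ballot → not sound_alarm); contrapositively O(sound_alarm → validate_ballot). Since O(sound_alarm) holds, K gives O(validate_ballot).
Premise 5, O(review_contract → not validate_ballot), contraposes to O(validate_ballot → not review_contract); with O(validate_ballot) we get O(not review_contract).
From O(not review_contract) and premise 9, O(not review_contract → convene_panel), we obtain O(convene_panel).
Premise 3, O(not issue_refund → not convene_panel), contraposes to O(convene_panel → issue_refund); with O(convene_panel) we get O(issue_refund).
From O(issue_refund) and premise 4, O(issue_refund → withhold_charter), we obtain O(withhold_charter).
Premise 6, O(submit_protocol → not withhold_charter), contraposes to O(withhold_charter → not submit_protocol); with O(withhold_charter) we get O(not submit_protocol).
So O(not submit_protocol) holds, i.e. submit_protocol is forbidden. None of the other listed options is forbidden under the premises.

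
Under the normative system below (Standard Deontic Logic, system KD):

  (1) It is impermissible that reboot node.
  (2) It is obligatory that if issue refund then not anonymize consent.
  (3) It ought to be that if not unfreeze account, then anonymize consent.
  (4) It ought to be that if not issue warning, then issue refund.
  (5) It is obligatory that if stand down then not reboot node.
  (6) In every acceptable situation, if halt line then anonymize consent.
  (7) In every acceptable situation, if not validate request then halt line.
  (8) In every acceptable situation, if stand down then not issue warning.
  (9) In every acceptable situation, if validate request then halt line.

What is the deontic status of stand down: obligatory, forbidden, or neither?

Premises 9 and 7 are O(validate_request → halt_line) and O(¬validate_request → halt_line); every ideal world satisfies validate_request or ¬validate_request, so in either case halt_line holds — hence O(halt_line).
Applying K to premise 6 (O(halt_line → anonymize_consent)) and O(halt_line) yields O(anonymize_consent).
Premise 2 is O(issue_refund → ¬anonymize_consent); contrapositively O(anonymize_consent → ¬issue_refund). Since O(anonymize_consent) holds, K gives O(¬issue_refund).
Premise 4, O(¬issue_warning → issue_refund), contraposes to O(¬issue_refund → issue_warning); with O(¬issue_refund) we get O(issue_warning).
Premise 8 is O(stand_down → ¬issue_warning); contrapositively O(issue_warning → ¬stand_down). Since O(issue_warning) holds, K gives O(¬stand_down).
Premises 1, 3, 5 do not contribute to this derivation.
Thus O(¬stand_down), which is F(stand_down): stand_down is forbidden.

Forbidden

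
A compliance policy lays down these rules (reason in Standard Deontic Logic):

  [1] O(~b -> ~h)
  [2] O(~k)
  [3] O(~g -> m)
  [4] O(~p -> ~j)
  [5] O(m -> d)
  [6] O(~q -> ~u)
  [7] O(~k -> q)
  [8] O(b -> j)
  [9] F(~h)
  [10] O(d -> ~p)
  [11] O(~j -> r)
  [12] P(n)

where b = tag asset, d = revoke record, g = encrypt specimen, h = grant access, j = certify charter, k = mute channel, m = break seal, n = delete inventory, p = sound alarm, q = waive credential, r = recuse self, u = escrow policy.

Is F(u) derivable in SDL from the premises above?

No

Premise 6 is O(~q -> ~u), but O(~q) is not derivable from the premises, so it does not yield O(~u).
No other premise forces O(~u). An ideal world satisfying every premise can still have u true, so F(u) is not derivable.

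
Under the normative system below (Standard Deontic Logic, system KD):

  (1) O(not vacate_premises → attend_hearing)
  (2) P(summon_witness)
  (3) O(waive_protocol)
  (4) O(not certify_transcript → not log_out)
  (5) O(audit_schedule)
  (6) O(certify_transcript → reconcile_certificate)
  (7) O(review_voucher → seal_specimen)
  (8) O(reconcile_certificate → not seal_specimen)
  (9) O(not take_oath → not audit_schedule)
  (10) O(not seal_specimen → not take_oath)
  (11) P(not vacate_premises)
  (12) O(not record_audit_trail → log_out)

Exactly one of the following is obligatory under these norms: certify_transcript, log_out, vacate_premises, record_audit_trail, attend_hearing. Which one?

Premise 5 states O(audit_schedule) outright.
Premise 9, O(not take_oath → not audit_schedule), contraposes to O(audit_schedule → take_oath); with O(audit_schedule) we get O(take_oath).
Premise 10, O(not seal_specimen → not take_oath), contraposes to O(take_oath → seal_specimen); with O(take_oath) we get O(seal_specimen).
The contrapositive of premise 8 (O(reconcile_certificate → not seal_specimen)) is O(seal_specimen → not reconcile_certificate), and O(seal_specimen) is already established, so O(not reconcile_certificate).
The contrapositive of premise 6 (O(certify_transcript → reconcile_certificate)) is O(not reconcile_certificate → not certify_transcript), and O(not reconcile_certificate) is already established, so O(not certify_transcript).
Premise 4 is O(not certify_transcript → not log_out); since O(not certify_transcript), deontic closure gives O(not log_out).
Premise 12 is O(not record_audit_trail → log_out); contrapositively O(not log_out → record_audit_trail). Since O(not log_out) holds, K gives O(record_audit_trail).
So O(record_audit_trail) holds — record_audit_trail is obligatory. None of the other listed options is made obligatory by any chain of premises.

record_audit_trail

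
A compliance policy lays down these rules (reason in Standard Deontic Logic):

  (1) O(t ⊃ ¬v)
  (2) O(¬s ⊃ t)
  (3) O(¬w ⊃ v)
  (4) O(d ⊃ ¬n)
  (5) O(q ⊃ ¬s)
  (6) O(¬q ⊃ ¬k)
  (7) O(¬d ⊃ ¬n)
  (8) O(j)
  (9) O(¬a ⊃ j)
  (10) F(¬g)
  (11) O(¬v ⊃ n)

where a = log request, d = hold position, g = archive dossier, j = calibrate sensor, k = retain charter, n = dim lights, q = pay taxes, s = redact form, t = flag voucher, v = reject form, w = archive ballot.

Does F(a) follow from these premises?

Premise 9 is O(¬a ⊃ j); even if O(j) held, inferring O(¬a) would be affirming the consequent — invalid.
No other premise forces O(¬a). An ideal world satisfying every premise can still have a true, so F(a) is not derivable.

No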